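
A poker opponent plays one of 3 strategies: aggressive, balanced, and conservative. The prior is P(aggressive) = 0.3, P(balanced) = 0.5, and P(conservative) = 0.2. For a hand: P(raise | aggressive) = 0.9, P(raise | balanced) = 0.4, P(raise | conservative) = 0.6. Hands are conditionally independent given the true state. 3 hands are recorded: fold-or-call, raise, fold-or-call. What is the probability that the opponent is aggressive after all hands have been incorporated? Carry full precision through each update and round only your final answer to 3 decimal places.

0.029

After 'fold-or-call': normaliser = 0.1·0.3000 + 0.6·0.5000 + 0.4·0.2000; P(aggressive) ≈ 0.0732, P(balanced) ≈ 0.7317, P(conservative) ≈ 0.1951
After 'raise': normaliser = 0.9·0.0732 + 0.4·0.7317 + 0.6·0.1951; P(aggressive) ≈ 0.1385, P(balanced) ≈ 0.6154, P(conservative) ≈ 0.2462
After 'fold-or-call': normaliser = 0.1·0.1385 + 0.6·0.6154 + 0.4·0.2462; P(aggressive) ≈ 0.0288, P(balanced) ≈ 0.7668, P(conservative) ≈ 0.2045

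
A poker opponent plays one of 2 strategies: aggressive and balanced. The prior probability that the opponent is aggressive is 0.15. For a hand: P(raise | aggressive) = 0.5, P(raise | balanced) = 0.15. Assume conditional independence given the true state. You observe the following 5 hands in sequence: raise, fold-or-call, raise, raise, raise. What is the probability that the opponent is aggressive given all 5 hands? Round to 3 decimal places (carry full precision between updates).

After 'raise': P(aggressive) = 0.5·0.1500 / (0.5·0.1500 + 0.15·0.8500) ≈ 0.3704
After 'fold-or-call': P(aggressive) = 0.5·0.3704 / (0.5·0.3704 + 0.85·0.6296) ≈ 0.2571
After 'raise': P(aggressive) = 0.5·0.2571 / (0.5·0.2571 + 0.15·0.7429) ≈ 0.5356
After 'raise': P(aggressive) = 0.5·0.5356 / (0.5·0.5356 + 0.15·0.4644) ≈ 0.7936
After 'raise': P(aggressive) = 0.5·0.7936 / (0.5·0.7936 + 0.15·0.2064) ≈ 0.9276

0.928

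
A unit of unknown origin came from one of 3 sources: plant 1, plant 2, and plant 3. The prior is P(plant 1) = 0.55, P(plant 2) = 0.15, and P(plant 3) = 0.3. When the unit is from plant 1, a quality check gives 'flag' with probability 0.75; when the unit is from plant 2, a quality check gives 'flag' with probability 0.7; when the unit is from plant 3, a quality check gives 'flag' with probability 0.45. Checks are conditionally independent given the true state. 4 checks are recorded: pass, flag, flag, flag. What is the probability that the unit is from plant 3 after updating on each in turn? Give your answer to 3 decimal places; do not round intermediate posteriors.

After 'pass': normaliser = 0.25·0.5500 + 0.3·0.1500 + 0.55·0.3000; P(plant 1) ≈ 0.3957, P(plant 2) ≈ 0.1295, P(plant 3) ≈ 0.4748
After 'flag': normaliser = 0.75·0.3957 + 0.7·0.1295 + 0.45·0.4748; P(plant 1) ≈ 0.4937, P(plant 2) ≈ 0.1508, P(plant 3) ≈ 0.3555
After 'flag': normaliser = 0.75·0.4937 + 0.7·0.1508 + 0.45·0.3555; P(plant 1) ≈ 0.5824, P(plant 2) ≈ 0.1660, P(plant 3) ≈ 0.2516
After 'flag': normaliser = 0.75·0.5824 + 0.7·0.1660 + 0.45·0.2516; P(plant 1) ≈ 0.6556, P(plant 2) ≈ 0.1744, P(plant 3) ≈ 0.1699

0.170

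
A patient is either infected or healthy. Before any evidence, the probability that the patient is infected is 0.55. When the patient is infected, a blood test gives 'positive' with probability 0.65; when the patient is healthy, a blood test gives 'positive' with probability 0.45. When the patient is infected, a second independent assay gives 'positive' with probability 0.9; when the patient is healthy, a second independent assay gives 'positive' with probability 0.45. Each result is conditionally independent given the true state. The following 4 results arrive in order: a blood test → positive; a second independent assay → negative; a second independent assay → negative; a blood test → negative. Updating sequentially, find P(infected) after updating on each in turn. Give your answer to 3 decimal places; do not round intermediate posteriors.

Apply Bayes' rule sequentially, carrying P(infected) forward.
After a blood test='positive': P(infected) = 0.65·0.5500 / (0.65·0.5500 + 0.45·0.4500) ≈ 0.6384
After a second independent assay='negative': P(infected) = 0.1·0.6384 / (0.1·0.6384 + 0.55·0.3616) ≈ 0.2430
After a second independent assay='negative': P(infected) = 0.1·0.2430 / (0.1·0.2430 + 0.55·0.7570) ≈ 0.0551
After a blood test='negative': P(infected) = 0.35·0.0551 / (0.35·0.0551 + 0.55·0.9449) ≈ 0.0358

0.036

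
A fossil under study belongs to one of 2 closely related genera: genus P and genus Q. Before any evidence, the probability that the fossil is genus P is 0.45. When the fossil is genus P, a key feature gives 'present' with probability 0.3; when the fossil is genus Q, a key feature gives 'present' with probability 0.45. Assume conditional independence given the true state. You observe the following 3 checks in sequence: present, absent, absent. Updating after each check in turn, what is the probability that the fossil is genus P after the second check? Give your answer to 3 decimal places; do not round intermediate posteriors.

After 'present': P(genus P) = 0.3·0.4500 / (0.3·0.4500 + 0.45·0.5500) ≈ 0.3529
After 'absent': P(genus P) = 0.7·0.3529 / (0.7·0.3529 + 0.55·0.6471) ≈ 0.4098

0.410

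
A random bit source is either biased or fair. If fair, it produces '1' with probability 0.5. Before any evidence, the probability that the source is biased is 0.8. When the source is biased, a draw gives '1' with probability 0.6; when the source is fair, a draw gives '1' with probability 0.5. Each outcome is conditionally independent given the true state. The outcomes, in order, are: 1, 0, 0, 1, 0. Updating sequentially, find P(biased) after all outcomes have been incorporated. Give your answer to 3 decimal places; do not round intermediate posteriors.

Apply Bayes' rule sequentially, carrying P(biased) forward.
After '1': P(biased) = 0.6·0.8000 / (0.6·0.8000 + 0.5·0.2000) ≈ 0.8276
After '0': P(biased) = 0.4·0.8276 / (0.4·0.8276 + 0.5·0.1724) ≈ 0.7934
After '0': P(biased) = 0.4·0.7934 / (0.4·0.7934 + 0.5·0.2066) ≈ 0.7544
After '1': P(biased) = 0.6·0.7544 / (0.6·0.7544 + 0.5·0.2456) ≈ 0.7866
After '0': P(biased) = 0.4·0.7866 / (0.4·0.7866 + 0.5·0.2134) ≈ 0.7468

0.747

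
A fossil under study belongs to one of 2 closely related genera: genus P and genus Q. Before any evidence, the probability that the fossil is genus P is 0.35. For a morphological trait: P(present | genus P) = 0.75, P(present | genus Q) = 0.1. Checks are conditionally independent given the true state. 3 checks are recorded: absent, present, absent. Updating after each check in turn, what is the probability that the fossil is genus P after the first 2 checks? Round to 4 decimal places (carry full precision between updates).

After 'absent': P(genus P) = 0.25·0.3500 / (0.25·0.3500 + 0.9·0.6500) ≈ 0.1301
After 'present': P(genus P) = 0.75·0.1301 / (0.75·0.1301 + 0.1·0.8699) ≈ 0.5287

0.5287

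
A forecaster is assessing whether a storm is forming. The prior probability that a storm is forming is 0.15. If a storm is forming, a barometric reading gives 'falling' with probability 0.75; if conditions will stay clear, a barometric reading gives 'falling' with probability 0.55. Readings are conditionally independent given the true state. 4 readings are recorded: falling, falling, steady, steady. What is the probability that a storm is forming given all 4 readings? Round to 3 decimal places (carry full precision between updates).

0.092

After 'falling': P(storm) = 0.75·0.1500 / (0.75·0.1500 + 0.55·0.8500) ≈ 0.1940
After 'falling': P(storm) = 0.75·0.1940 / (0.75·0.1940 + 0.55·0.8060) ≈ 0.2471
After 'steady': P(storm) = 0.25·0.2471 / (0.25·0.2471 + 0.45·0.7529) ≈ 0.1542
After 'steady': P(storm) = 0.25·0.1542 / (0.25·0.1542 + 0.45·0.8458) ≈ 0.0920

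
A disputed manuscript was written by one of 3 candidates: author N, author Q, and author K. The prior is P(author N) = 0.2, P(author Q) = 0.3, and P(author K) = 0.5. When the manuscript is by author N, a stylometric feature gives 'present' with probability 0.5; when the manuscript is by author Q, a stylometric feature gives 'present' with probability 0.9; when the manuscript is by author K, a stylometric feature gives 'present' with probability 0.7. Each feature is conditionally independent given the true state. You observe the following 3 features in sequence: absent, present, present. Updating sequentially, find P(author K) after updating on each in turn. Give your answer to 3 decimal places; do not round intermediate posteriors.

After 'absent': normaliser = 0.5·0.2000 + 0.1·0.3000 + 0.3·0.5000; P(author N) ≈ 0.3571, P(author Q) ≈ 0.1071, P(author K) ≈ 0.5357
After 'present': normaliser = 0.5·0.3571 + 0.9·0.1071 + 0.7·0.5357; P(author N) ≈ 0.2747, P(author Q) ≈ 0.1484, P(author K) ≈ 0.5769
After 'present': normaliser = 0.5·0.2747 + 0.9·0.1484 + 0.7·0.5769; P(author N) ≈ 0.2036, P(author Q) ≈ 0.1979, P(author K) ≈ 0.5985

0.599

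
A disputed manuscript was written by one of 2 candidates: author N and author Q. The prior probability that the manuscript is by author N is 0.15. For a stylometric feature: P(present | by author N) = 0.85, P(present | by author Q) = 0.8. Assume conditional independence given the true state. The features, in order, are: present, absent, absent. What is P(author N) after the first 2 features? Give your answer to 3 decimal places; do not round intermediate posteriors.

After 'present': P(author N) = 0.85·0.1500 / (0.85·0.1500 + 0.8·0.8500) ≈ 0.1579
After 'absent': P(author N) = 0.15·0.1579 / (0.15·0.1579 + 0.2·0.8421) ≈ 0.1233

0.123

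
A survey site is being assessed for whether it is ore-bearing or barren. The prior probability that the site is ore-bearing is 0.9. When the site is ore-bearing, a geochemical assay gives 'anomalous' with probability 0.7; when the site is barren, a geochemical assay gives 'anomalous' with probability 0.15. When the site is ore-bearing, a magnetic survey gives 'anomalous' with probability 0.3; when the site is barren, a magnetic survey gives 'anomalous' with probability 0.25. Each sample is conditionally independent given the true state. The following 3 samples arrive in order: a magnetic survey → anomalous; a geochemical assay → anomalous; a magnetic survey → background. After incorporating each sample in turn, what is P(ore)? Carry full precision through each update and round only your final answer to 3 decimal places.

After a magnetic survey='anomalous': P(ore) = 0.3·0.9000 / (0.3·0.9000 + 0.25·0.1000) ≈ 0.9153
After a geochemical assay='anomalous': P(ore) = 0.7·0.9153 / (0.7·0.9153 + 0.15·0.0847) ≈ 0.9805
After a magnetic survey='background': P(ore) = 0.7·0.9805 / (0.7·0.9805 + 0.75·0.0195) ≈ 0.9792

0.979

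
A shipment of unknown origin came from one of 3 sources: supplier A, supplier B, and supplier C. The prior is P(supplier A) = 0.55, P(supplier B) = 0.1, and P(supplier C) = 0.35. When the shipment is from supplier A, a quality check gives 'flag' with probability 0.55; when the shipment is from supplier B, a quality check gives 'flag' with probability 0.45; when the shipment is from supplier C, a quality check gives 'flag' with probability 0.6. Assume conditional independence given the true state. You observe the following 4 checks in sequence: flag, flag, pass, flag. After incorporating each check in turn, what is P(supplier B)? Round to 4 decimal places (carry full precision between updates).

0.0656

After 'flag': normaliser = 0.55·0.5500 + 0.45·0.1000 + 0.6·0.3500; P(supplier A) ≈ 0.5426, P(supplier B) ≈ 0.0807, P(supplier C) ≈ 0.3767
After 'flag': normaliser = 0.55·0.5426 + 0.45·0.0807 + 0.6·0.3767; P(supplier A) ≈ 0.5322, P(supplier B) ≈ 0.0648, P(supplier C) ≈ 0.4030
After 'pass': normaliser = 0.45·0.5322 + 0.55·0.0648 + 0.4·0.4030; P(supplier A) ≈ 0.5489, P(supplier B) ≈ 0.0816, P(supplier C) ≈ 0.3695
After 'flag': normaliser = 0.55·0.5489 + 0.45·0.0816 + 0.6·0.3695; P(supplier A) ≈ 0.5388, P(supplier B) ≈ 0.0656, P(supplier C) ≈ 0.3957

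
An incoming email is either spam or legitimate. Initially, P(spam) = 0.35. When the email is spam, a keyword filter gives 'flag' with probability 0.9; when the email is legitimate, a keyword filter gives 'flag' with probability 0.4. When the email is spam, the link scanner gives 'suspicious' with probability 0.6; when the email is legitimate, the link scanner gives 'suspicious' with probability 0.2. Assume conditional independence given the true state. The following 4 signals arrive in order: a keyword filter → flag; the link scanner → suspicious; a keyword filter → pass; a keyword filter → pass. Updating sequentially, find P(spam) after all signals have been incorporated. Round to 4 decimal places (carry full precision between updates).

After a keyword filter='flag': P(spam) = 0.9·0.3500 / (0.9·0.3500 + 0.4·0.6500) ≈ 0.5478
After the link scanner='suspicious': P(spam) = 0.6·0.5478 / (0.6·0.5478 + 0.2·0.4522) ≈ 0.7842
After a keyword filter='pass': P(spam) = 0.1·0.7842 / (0.1·0.7842 + 0.6·0.2158) ≈ 0.3772
After a keyword filter='pass': P(spam) = 0.1·0.3772 / (0.1·0.3772 + 0.6·0.6228) ≈ 0.0917

0.0917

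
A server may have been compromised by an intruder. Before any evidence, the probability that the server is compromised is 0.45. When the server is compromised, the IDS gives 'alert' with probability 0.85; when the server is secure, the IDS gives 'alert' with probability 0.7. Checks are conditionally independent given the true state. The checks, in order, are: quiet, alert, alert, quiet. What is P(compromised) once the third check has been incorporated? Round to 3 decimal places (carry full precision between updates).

0.376

After 'quiet': P(compromised) = 0.15·0.4500 / (0.15·0.4500 + 0.3·0.5500) ≈ 0.2903
After 'alert': P(compromised) = 0.85·0.2903 / (0.85·0.2903 + 0.7·0.7097) ≈ 0.3319
After 'alert': P(compromised) = 0.85·0.3319 / (0.85·0.3319 + 0.7·0.6681) ≈ 0.3762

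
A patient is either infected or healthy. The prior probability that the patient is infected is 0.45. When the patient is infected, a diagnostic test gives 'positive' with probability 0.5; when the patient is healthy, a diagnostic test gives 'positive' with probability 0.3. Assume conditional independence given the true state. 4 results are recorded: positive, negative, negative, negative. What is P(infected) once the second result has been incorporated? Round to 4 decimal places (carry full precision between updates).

0.4934

After 'positive': P(infected) = 0.5·0.4500 / (0.5·0.4500 + 0.3·0.5500) ≈ 0.5769
After 'negative': P(infected) = 0.5·0.5769 / (0.5·0.5769 + 0.7·0.4231) ≈ 0.4934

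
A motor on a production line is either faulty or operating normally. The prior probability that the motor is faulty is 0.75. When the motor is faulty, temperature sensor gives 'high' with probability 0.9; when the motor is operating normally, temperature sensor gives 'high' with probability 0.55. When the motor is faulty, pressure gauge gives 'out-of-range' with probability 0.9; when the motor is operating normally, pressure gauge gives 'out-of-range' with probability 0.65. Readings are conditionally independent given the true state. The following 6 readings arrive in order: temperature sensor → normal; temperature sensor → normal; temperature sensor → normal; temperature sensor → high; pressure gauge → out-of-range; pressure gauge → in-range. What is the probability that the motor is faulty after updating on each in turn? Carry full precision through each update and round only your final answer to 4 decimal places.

After temperature sensor='normal': P(faulty) = 0.1·0.7500 / (0.1·0.7500 + 0.45·0.2500) ≈ 0.4000
After temperature sensor='normal': P(faulty) = 0.1·0.4000 / (0.1·0.4000 + 0.45·0.6000) ≈ 0.1290
After temperature sensor='normal': P(faulty) = 0.1·0.1290 / (0.1·0.1290 + 0.45·0.8710) ≈ 0.0319
After temperature sensor='high': P(faulty) = 0.9·0.0319 / (0.9·0.0319 + 0.55·0.9681) ≈ 0.0511
After pressure gauge='out-of-range': P(faulty) = 0.9·0.0511 / (0.9·0.0511 + 0.65·0.9489) ≈ 0.0694
After pressure gauge='in-range': P(faulty) = 0.1·0.0694 / (0.1·0.0694 + 0.35·0.9306) ≈ 0.0209

0.0209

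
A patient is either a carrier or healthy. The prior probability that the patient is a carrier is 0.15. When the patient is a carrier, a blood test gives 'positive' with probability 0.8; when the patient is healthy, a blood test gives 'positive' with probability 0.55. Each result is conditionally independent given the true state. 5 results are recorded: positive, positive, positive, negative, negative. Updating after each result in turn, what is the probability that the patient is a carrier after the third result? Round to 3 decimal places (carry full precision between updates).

After 'positive': P(carrier) = 0.8·0.1500 / (0.8·0.1500 + 0.55·0.8500) ≈ 0.2043
After 'positive': P(carrier) = 0.8·0.2043 / (0.8·0.2043 + 0.55·0.7957) ≈ 0.2719
After 'positive': P(carrier) = 0.8·0.2719 / (0.8·0.2719 + 0.55·0.7281) ≈ 0.3519

0.352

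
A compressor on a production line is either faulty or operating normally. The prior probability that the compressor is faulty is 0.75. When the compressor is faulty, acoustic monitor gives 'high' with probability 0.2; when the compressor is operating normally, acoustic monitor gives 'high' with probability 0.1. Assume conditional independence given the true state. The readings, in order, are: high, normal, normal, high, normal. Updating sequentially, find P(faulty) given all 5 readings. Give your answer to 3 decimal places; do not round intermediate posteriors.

Apply Bayes' rule sequentially, carrying P(faulty) forward.
After 'high': P(faulty) = 0.2·0.7500 / (0.2·0.7500 + 0.1·0.2500) ≈ 0.8571
After 'normal': P(faulty) = 0.8·0.8571 / (0.8·0.8571 + 0.9·0.1429) ≈ 0.8421
After 'normal': P(faulty) = 0.8·0.8421 / (0.8·0.8421 + 0.9·0.1579) ≈ 0.8258
After 'high': P(faulty) = 0.2·0.8258 / (0.2·0.8258 + 0.1·0.1742) ≈ 0.9046
After 'normal': P(faulty) = 0.8·0.9046 / (0.8·0.9046 + 0.9·0.0954) ≈ 0.8939

0.894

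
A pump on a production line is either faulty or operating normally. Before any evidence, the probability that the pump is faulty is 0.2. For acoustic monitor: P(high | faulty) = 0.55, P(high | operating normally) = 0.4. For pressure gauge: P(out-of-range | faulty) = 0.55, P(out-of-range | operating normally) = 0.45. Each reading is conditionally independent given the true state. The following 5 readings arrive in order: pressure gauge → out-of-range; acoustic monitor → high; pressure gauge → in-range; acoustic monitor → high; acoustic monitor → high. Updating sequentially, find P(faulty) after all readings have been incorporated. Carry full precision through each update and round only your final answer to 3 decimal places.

0.394

After pressure gauge='out-of-range': P(faulty) = 0.55·0.2000 / (0.55·0.2000 + 0.45·0.8000) ≈ 0.2340
After acoustic monitor='high': P(faulty) = 0.55·0.2340 / (0.55·0.2340 + 0.4·0.7660) ≈ 0.2958
After pressure gauge='in-range': P(faulty) = 0.45·0.2958 / (0.45·0.2958 + 0.55·0.7042) ≈ 0.2558
After acoustic monitor='high': P(faulty) = 0.55·0.2558 / (0.55·0.2558 + 0.4·0.7442) ≈ 0.3210
After acoustic monitor='high': P(faulty) = 0.55·0.3210 / (0.55·0.3210 + 0.4·0.6790) ≈ 0.3939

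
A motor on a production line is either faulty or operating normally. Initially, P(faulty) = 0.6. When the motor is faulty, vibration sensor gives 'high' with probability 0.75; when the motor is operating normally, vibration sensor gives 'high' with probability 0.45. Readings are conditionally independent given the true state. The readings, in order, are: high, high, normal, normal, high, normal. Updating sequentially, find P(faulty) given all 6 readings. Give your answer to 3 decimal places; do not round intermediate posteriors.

After 'high': P(faulty) = 0.75·0.6000 / (0.75·0.6000 + 0.45·0.4000) ≈ 0.7143
After 'high': P(faulty) = 0.75·0.7143 / (0.75·0.7143 + 0.45·0.2857) ≈ 0.8065
After 'normal': P(faulty) = 0.25·0.8065 / (0.25·0.8065 + 0.55·0.1935) ≈ 0.6545
After 'normal': P(faulty) = 0.25·0.6545 / (0.25·0.6545 + 0.55·0.3455) ≈ 0.4626
After 'high': P(faulty) = 0.75·0.4626 / (0.75·0.4626 + 0.45·0.5374) ≈ 0.5893
After 'normal': P(faulty) = 0.25·0.5893 / (0.25·0.5893 + 0.55·0.4107) ≈ 0.3947

0.395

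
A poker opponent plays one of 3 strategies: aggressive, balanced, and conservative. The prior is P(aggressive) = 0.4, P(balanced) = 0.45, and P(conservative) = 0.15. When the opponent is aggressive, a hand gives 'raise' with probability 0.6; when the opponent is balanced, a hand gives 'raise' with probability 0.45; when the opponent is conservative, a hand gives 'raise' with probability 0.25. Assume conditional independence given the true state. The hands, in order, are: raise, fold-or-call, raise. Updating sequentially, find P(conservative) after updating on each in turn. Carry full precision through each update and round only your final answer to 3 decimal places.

After 'raise': normaliser = 0.6·0.4000 + 0.45·0.4500 + 0.25·0.1500; P(aggressive) ≈ 0.5000, P(balanced) ≈ 0.4219, P(conservative) ≈ 0.0781
After 'fold-or-call': normaliser = 0.4·0.5000 + 0.55·0.4219 + 0.75·0.0781; P(aggressive) ≈ 0.4076, P(balanced) ≈ 0.4729, P(conservative) ≈ 0.1194
After 'raise': normaliser = 0.6·0.4076 + 0.45·0.4729 + 0.25·0.1194; P(aggressive) ≈ 0.5020, P(balanced) ≈ 0.4368, P(conservative) ≈ 0.0613

0.061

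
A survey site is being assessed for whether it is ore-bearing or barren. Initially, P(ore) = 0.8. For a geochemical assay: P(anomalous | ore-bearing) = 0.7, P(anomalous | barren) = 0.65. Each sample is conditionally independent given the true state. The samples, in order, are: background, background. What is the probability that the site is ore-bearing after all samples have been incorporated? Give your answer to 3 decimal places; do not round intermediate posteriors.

0.746

After 'background': P(ore) = 0.3·0.8000 / (0.3·0.8000 + 0.35·0.2000) ≈ 0.7742
After 'background': P(ore) = 0.3·0.7742 / (0.3·0.7742 + 0.35·0.2258) ≈ 0.7461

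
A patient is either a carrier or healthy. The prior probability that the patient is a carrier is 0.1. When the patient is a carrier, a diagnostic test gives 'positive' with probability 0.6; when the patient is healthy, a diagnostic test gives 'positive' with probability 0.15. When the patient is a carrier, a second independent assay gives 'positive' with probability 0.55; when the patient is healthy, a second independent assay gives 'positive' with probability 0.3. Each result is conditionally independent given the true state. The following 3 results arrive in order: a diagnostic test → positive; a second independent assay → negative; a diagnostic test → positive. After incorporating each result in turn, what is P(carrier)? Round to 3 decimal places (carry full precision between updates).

After a diagnostic test='positive': P(carrier) = 0.6·0.1000 / (0.6·0.1000 + 0.15·0.9000) ≈ 0.3077
After a second independent assay='negative': P(carrier) = 0.45·0.3077 / (0.45·0.3077 + 0.7·0.6923) ≈ 0.2222
After a diagnostic test='positive': P(carrier) = 0.6·0.2222 / (0.6·0.2222 + 0.15·0.7778) ≈ 0.5333

0.533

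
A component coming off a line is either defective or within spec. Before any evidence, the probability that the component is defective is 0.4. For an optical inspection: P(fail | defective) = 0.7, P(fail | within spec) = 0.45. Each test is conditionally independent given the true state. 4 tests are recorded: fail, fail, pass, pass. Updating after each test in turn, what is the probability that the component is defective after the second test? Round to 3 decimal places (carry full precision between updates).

Each posterior becomes the prior for the next update.
After 'fail': P(defective) = 0.7·0.4000 / (0.7·0.4000 + 0.45·0.6000) ≈ 0.5091
After 'fail': P(defective) = 0.7·0.5091 / (0.7·0.5091 + 0.45·0.4909) ≈ 0.6173

0.617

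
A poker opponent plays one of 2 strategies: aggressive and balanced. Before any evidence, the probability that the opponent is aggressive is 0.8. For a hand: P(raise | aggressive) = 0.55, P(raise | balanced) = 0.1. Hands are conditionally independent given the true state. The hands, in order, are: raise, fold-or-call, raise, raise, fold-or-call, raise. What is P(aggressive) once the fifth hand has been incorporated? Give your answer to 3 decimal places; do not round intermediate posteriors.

0.994

After 'raise': P(aggressive) = 0.55·0.8000 / (0.55·0.8000 + 0.1·0.2000) ≈ 0.9565
After 'fold-or-call': P(aggressive) = 0.45·0.9565 / (0.45·0.9565 + 0.9·0.0435) ≈ 0.9167
After 'raise': P(aggressive) = 0.55·0.9167 / (0.55·0.9167 + 0.1·0.0833) ≈ 0.9837
After 'raise': P(aggressive) = 0.55·0.9837 / (0.55·0.9837 + 0.1·0.0163) ≈ 0.9970
After 'fold-or-call': P(aggressive) = 0.45·0.9970 / (0.45·0.9970 + 0.9·0.0030) ≈ 0.9940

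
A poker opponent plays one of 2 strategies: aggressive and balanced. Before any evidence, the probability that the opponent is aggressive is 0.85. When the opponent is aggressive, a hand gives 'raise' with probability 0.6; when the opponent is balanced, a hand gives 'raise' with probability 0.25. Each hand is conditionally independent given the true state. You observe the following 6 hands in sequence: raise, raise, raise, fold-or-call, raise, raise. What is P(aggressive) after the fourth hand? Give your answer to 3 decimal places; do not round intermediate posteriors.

After 'raise': P(aggressive) = 0.6·0.8500 / (0.6·0.8500 + 0.25·0.1500) ≈ 0.9315
After 'raise': P(aggressive) = 0.6·0.9315 / (0.6·0.9315 + 0.25·0.0685) ≈ 0.9703
After 'raise': P(aggressive) = 0.6·0.9703 / (0.6·0.9703 + 0.25·0.0297) ≈ 0.9874
After 'fold-or-call': P(aggressive) = 0.4·0.9874 / (0.4·0.9874 + 0.75·0.0126) ≈ 0.9766

0.977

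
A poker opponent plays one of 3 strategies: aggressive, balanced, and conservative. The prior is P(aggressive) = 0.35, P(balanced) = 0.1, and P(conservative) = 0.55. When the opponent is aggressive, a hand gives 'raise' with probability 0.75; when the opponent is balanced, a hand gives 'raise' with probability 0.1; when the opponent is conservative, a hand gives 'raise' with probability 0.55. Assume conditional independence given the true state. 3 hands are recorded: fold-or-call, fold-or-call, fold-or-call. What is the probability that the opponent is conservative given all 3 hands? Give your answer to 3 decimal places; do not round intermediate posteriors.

Each posterior becomes the prior for the next update.
After 'fold-or-call': normaliser = 0.25·0.3500 + 0.9·0.1000 + 0.45·0.5500; P(aggressive) ≈ 0.2059, P(balanced) ≈ 0.2118, P(conservative) ≈ 0.5824
After 'fold-or-call': normaliser = 0.25·0.2059 + 0.9·0.2118 + 0.45·0.5824; P(aggressive) ≈ 0.1021, P(balanced) ≈ 0.3781, P(conservative) ≈ 0.5198
After 'fold-or-call': normaliser = 0.25·0.1021 + 0.9·0.3781 + 0.45·0.5198; P(aggressive) ≈ 0.0426, P(balanced) ≈ 0.5674, P(conservative) ≈ 0.3901

0.390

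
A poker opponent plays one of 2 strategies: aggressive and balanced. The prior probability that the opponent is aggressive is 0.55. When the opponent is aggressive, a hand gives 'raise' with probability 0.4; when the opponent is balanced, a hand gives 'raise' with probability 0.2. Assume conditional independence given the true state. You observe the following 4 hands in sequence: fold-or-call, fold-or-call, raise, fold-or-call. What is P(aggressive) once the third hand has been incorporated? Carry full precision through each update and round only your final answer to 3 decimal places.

After 'fold-or-call': P(aggressive) = 0.6·0.5500 / (0.6·0.5500 + 0.8·0.4500) ≈ 0.4783
After 'fold-or-call': P(aggressive) = 0.6·0.4783 / (0.6·0.4783 + 0.8·0.5217) ≈ 0.4074
After 'raise': P(aggressive) = 0.4·0.4074 / (0.4·0.4074 + 0.2·0.5926) ≈ 0.5789

0.579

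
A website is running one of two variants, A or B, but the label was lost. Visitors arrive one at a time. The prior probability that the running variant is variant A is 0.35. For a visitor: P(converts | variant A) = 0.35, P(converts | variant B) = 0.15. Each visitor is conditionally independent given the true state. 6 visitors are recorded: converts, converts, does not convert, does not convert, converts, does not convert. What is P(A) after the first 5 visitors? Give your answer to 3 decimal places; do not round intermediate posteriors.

Each posterior becomes the prior for the next update.
After 'converts': P(A) = 0.35·0.3500 / (0.35·0.3500 + 0.15·0.6500) ≈ 0.5568
After 'converts': P(A) = 0.35·0.5568 / (0.35·0.5568 + 0.15·0.4432) ≈ 0.7457
After 'does not convert': P(A) = 0.65·0.7457 / (0.65·0.7457 + 0.85·0.2543) ≈ 0.6915
After 'does not convert': P(A) = 0.65·0.6915 / (0.65·0.6915 + 0.85·0.3085) ≈ 0.6316
After 'converts': P(A) = 0.35·0.6316 / (0.35·0.6316 + 0.15·0.3684) ≈ 0.8000

0.800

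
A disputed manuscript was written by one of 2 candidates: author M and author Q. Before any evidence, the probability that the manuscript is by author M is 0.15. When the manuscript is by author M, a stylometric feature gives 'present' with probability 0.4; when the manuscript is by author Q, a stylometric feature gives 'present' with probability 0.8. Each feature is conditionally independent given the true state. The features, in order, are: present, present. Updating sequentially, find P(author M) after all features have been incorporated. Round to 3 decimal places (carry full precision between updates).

After 'present': P(author M) = 0.4·0.1500 / (0.4·0.1500 + 0.8·0.8500) ≈ 0.0811
After 'present': P(author M) = 0.4·0.0811 / (0.4·0.0811 + 0.8·0.9189) ≈ 0.0423

0.042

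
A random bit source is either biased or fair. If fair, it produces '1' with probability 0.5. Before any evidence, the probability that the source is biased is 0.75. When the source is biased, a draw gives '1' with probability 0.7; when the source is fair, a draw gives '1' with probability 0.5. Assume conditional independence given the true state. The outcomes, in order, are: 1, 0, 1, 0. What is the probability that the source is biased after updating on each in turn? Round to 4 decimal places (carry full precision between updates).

After '1': P(biased) = 0.7·0.7500 / (0.7·0.7500 + 0.5·0.2500) ≈ 0.8077
After '0': P(biased) = 0.3·0.8077 / (0.3·0.8077 + 0.5·0.1923) ≈ 0.7159
After '1': P(biased) = 0.7·0.7159 / (0.7·0.7159 + 0.5·0.2841) ≈ 0.7792
After '0': P(biased) = 0.3·0.7792 / (0.3·0.7792 + 0.5·0.2208) ≈ 0.6792

0.6792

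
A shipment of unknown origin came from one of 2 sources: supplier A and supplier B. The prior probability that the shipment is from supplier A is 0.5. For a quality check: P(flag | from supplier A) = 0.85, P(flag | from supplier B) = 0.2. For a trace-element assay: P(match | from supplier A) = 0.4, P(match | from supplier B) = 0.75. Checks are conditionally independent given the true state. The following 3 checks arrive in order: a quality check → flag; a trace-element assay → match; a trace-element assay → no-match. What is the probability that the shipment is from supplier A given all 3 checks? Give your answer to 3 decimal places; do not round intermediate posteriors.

0.845

After a quality check='flag': P(supplier A) = 0.85·0.5000 / (0.85·0.5000 + 0.2·0.5000) ≈ 0.8095
After a trace-element assay='match': P(supplier A) = 0.4·0.8095 / (0.4·0.8095 + 0.75·0.1905) ≈ 0.6939
After a trace-element assay='no-match': P(supplier A) = 0.6·0.6939 / (0.6·0.6939 + 0.25·0.3061) ≈ 0.8447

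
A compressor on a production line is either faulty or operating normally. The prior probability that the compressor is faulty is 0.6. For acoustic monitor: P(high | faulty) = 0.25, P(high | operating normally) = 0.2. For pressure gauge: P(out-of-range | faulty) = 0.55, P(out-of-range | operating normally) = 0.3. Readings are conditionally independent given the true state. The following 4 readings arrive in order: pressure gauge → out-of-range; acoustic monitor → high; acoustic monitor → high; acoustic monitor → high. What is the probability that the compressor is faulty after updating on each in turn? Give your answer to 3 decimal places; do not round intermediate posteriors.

After pressure gauge='out-of-range': P(faulty) = 0.55·0.6000 / (0.55·0.6000 + 0.3·0.4000) ≈ 0.7333
After acoustic monitor='high': P(faulty) = 0.25·0.7333 / (0.25·0.7333 + 0.2·0.2667) ≈ 0.7746
After acoustic monitor='high': P(faulty) = 0.25·0.7746 / (0.25·0.7746 + 0.2·0.2254) ≈ 0.8112
After acoustic monitor='high': P(faulty) = 0.25·0.8112 / (0.25·0.8112 + 0.2·0.1888) ≈ 0.8430

0.843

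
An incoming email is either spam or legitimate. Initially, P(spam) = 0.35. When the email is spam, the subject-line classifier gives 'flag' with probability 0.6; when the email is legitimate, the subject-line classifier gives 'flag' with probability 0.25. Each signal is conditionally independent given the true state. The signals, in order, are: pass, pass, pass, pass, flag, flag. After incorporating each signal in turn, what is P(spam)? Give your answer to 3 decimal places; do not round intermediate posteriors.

0.201

Each posterior becomes the prior for the next update.
After 'pass': P(spam) = 0.4·0.3500 / (0.4·0.3500 + 0.75·0.6500) ≈ 0.2231
After 'pass': P(spam) = 0.4·0.2231 / (0.4·0.2231 + 0.75·0.7769) ≈ 0.1328
After 'pass': P(spam) = 0.4·0.1328 / (0.4·0.1328 + 0.75·0.8672) ≈ 0.0755
After 'pass': P(spam) = 0.4·0.0755 / (0.4·0.0755 + 0.75·0.9245) ≈ 0.0417
After 'flag': P(spam) = 0.6·0.0417 / (0.6·0.0417 + 0.25·0.9583) ≈ 0.0947
After 'flag': P(spam) = 0.6·0.0947 / (0.6·0.0947 + 0.25·0.9053) ≈ 0.2006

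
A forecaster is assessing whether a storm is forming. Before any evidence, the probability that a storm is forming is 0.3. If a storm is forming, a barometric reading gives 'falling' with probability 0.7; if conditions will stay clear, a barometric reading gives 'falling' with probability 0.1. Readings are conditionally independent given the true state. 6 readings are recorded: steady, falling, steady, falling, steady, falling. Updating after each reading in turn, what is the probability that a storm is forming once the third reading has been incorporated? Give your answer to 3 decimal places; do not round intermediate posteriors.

After 'steady': P(storm) = 0.3·0.3000 / (0.3·0.3000 + 0.9·0.7000) ≈ 0.1250
After 'falling': P(storm) = 0.7·0.1250 / (0.7·0.1250 + 0.1·0.8750) ≈ 0.5000
After 'steady': P(storm) = 0.3·0.5000 / (0.3·0.5000 + 0.9·0.5000) ≈ 0.2500

0.250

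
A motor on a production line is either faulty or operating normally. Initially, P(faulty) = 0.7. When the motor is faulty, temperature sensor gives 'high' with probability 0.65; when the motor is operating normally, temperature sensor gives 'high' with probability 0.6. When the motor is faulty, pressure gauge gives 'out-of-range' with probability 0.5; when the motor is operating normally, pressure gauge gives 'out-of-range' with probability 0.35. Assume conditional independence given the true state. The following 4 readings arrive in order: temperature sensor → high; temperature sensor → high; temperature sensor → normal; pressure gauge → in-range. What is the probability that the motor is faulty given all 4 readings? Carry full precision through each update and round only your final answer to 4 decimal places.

Each posterior becomes the prior for the next update.
After temperature sensor='high': P(faulty) = 0.65·0.7000 / (0.65·0.7000 + 0.6·0.3000) ≈ 0.7165
After temperature sensor='high': P(faulty) = 0.65·0.7165 / (0.65·0.7165 + 0.6·0.2835) ≈ 0.7325
After temperature sensor='normal': P(faulty) = 0.35·0.7325 / (0.35·0.7325 + 0.4·0.2675) ≈ 0.7055
After pressure gauge='in-range': P(faulty) = 0.5·0.7055 / (0.5·0.7055 + 0.65·0.2945) ≈ 0.6483

0.6483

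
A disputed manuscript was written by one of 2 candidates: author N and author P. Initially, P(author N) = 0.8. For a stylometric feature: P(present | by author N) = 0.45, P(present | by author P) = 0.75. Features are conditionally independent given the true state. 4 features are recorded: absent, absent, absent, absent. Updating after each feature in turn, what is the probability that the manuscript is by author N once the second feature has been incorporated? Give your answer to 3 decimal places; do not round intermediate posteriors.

0.951

Each posterior becomes the prior for the next update.
After 'absent': P(author N) = 0.55·0.8000 / (0.55·0.8000 + 0.25·0.2000) ≈ 0.8980
After 'absent': P(author N) = 0.55·0.8980 / (0.55·0.8980 + 0.25·0.1020) ≈ 0.9509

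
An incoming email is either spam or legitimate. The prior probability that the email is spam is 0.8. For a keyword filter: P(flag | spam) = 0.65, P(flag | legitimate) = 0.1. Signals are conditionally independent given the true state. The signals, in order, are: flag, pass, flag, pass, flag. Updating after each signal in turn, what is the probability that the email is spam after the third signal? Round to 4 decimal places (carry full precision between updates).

0.9850

After 'flag': P(spam) = 0.65·0.8000 / (0.65·0.8000 + 0.1·0.2000) ≈ 0.9630
After 'pass': P(spam) = 0.35·0.9630 / (0.35·0.9630 + 0.9·0.0370) ≈ 0.9100
After 'flag': P(spam) = 0.65·0.9100 / (0.65·0.9100 + 0.1·0.0900) ≈ 0.9850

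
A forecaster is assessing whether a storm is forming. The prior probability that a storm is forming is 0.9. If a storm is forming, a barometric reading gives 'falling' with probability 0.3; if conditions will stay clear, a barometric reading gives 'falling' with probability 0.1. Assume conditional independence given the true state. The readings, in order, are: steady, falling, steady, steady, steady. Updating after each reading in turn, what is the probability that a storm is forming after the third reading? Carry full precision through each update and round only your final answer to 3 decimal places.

After 'steady': P(storm) = 0.7·0.9000 / (0.7·0.9000 + 0.9·0.1000) ≈ 0.8750
After 'falling': P(storm) = 0.3·0.8750 / (0.3·0.8750 + 0.1·0.1250) ≈ 0.9545
After 'steady': P(storm) = 0.7·0.9545 / (0.7·0.9545 + 0.9·0.0455) ≈ 0.9423

0.942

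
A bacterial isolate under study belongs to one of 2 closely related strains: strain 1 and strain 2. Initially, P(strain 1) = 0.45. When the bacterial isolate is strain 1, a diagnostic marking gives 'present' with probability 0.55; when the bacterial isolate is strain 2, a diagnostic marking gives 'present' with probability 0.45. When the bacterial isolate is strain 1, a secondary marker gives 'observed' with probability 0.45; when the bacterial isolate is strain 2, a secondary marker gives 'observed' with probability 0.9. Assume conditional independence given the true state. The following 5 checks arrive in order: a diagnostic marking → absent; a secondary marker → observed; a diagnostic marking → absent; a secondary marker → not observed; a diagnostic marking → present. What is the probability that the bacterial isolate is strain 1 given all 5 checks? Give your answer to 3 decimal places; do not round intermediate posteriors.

After a diagnostic marking='absent': P(strain 1) = 0.45·0.4500 / (0.45·0.4500 + 0.55·0.5500) ≈ 0.4010
After a secondary marker='observed': P(strain 1) = 0.45·0.4010 / (0.45·0.4010 + 0.9·0.5990) ≈ 0.2508
After a diagnostic marking='absent': P(strain 1) = 0.45·0.2508 / (0.45·0.2508 + 0.55·0.7492) ≈ 0.2150
After a secondary marker='not observed': P(strain 1) = 0.55·0.2150 / (0.55·0.2150 + 0.1·0.7850) ≈ 0.6010
After a diagnostic marking='present': P(strain 1) = 0.55·0.6010 / (0.55·0.6010 + 0.45·0.3990) ≈ 0.6480

0.648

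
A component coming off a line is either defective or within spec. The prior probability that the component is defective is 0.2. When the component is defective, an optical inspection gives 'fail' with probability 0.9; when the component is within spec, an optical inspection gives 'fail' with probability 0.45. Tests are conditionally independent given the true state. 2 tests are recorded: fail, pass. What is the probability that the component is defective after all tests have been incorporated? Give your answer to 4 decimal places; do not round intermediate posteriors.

After 'fail': P(defective) = 0.9·0.2000 / (0.9·0.2000 + 0.45·0.8000) ≈ 0.3333
After 'pass': P(defective) = 0.1·0.3333 / (0.1·0.3333 + 0.55·0.6667) ≈ 0.0833

0.0833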